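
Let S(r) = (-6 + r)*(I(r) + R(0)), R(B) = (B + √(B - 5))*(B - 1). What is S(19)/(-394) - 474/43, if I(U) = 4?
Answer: -94496/8471 + 13*I*√5/394 ≈ -11.155 + 0.073779*I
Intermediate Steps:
R(B) = (-1 + B)*(B + √(-5 + B)) (R(B) = (B + √(-5 + B))*(-1 + B) = (-1 + B)*(B + √(-5 + B)))
S(r) = (-6 + r)*(4 - I*√5) (S(r) = (-6 + r)*(4 + (0² - 1*0 - √(-5 + 0) + 0*√(-5 + 0))) = (-6 + r)*(4 + (0 + 0 - √(-5) + 0*√(-5))) = (-6 + r)*(4 + (0 + 0 - I*√5 + 0*(I*√5))) = (-6 + r)*(4 + (0 + 0 - I*√5 + 0)) = (-6 + r)*(4 - I*√5))
S(19)/(-394) - 474/43 = (-24 + 4*19 + 6*I*√5 - 1*I*19*√5)/(-394) - 474/43 = (-24 + 76 + 6*I*√5 - 19*I*√5)*(-1/394) - 474*1/43 = (52 - 13*I*√5)*(-1/394) - 474/43 = (-26/197 + 13*I*√5/394) - 474/43 = -94496/8471 + 13*I*√5/394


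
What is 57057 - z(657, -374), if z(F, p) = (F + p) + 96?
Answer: 56678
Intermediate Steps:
z(F, p) = 96 + F + p
57057 - z(657, -374) = 57057 - (96 + 657 - 374) = 57057 - 1*379 = 57057 - 379 = 56678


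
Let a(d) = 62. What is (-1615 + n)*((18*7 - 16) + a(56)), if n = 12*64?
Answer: -145684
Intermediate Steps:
n = 768
(-1615 + n)*((18*7 - 16) + a(56)) = (-1615 + 768)*((18*7 - 16) + 62) = -847*((126 - 16) + 62) = -847*(110 + 62) = -847*172 = -145684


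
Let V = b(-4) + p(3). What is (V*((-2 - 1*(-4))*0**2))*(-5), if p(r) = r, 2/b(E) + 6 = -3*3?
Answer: 0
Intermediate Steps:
b(E) = -2/15 (b(E) = 2/(-6 - 3*3) = 2/(-6 - 9) = 2/(-15) = 2*(-1/15) = -2/15)
V = 43/15 (V = -2/15 + 3 = 43/15 ≈ 2.8667)
(V*((-2 - 1*(-4))*0**2))*(-5) = (43*((-2 - 1*(-4))*0**2)/15)*(-5) = (43*((-2 + 4)*0)/15)*(-5) = (43*(2*0)/15)*(-5) = ((43/15)*0)*(-5) = 0*(-5) = 0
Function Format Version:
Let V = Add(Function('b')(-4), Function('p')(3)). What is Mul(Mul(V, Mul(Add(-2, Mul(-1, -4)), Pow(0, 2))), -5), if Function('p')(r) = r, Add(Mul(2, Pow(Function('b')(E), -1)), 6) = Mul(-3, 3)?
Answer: 0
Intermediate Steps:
Function('b')(E) = Rational(-2, 15) (Function('b')(E) = Mul(2, Pow(Add(-6, Mul(-3, 3)), -1)) = Mul(2, Pow(Add(-6, -9), -1)) = Mul(2, Pow(-15, -1)) = Mul(2, Rational(-1, 15)) = Rational(-2, 15))
V = Rational(43, 15) (V = Add(Rational(-2, 15), 3) = Rational(43, 15) ≈ 2.8667)
Mul(Mul(V, Mul(Add(-2, Mul(-1, -4)), Pow(0, 2))), -5) = Mul(Mul(Rational(43, 15), Mul(Add(-2, Mul(-1, -4)), Pow(0, 2))), -5) = Mul(Mul(Rational(43, 15), Mul(Add(-2, 4), 0)), -5) = Mul(Mul(Rational(43, 15), Mul(2, 0)), -5) = Mul(Mul(Rational(43, 15), 0), -5) = Mul(0, -5) = 0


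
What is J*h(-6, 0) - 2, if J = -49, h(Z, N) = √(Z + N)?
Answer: -2 - 49*I*√6 ≈ -2.0 - 120.03*I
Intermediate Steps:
h(Z, N) = √(N + Z)
J*h(-6, 0) - 2 = -49*√(0 - 6) - 2 = -49*I*√6 - 2 = -2 - 49*I*√6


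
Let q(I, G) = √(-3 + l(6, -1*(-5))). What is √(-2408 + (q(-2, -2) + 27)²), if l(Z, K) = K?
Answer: √(-2408 + (27 + √2)²) ≈ 40.008*I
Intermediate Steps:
q(I, G) = √2 (q(I, G) = √(-3 - 1*(-5)) = √(-3 + 5) = √2)
√(-2408 + (q(-2, -2) + 27)²) = √(-2408 + (√2 + 27)²) = √(-2408 + (27 + √2)²)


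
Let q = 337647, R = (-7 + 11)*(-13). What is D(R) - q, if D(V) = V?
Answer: -337699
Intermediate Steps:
R = -52 (R = 4*(-13) = -52)
D(R) - q = -52 - 1*337647 = -52 - 337647 = -337699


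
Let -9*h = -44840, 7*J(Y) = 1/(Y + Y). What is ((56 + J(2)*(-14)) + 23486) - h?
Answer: 334067/18 ≈ 18559.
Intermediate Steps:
J(Y) = 1/(14*Y) (J(Y) = 1/(7*(Y + Y)) = 1/(7*((2*Y))) = (1/(2*Y))/7 = 1/(14*Y))
h = 44840/9 (h = -⅑*(-44840) = 44840/9 ≈ 4982.2)
((56 + J(2)*(-14)) + 23486) - h = ((56 + ((1/14)/2)*(-14)) + 23486) - 1*44840/9 = ((56 + ((1/14)*(½))*(-14)) + 23486) - 44840/9 = ((56 + (1/28)*(-14)) + 23486) - 44840/9 = ((56 - ½) + 23486) - 44840/9 = (111/2 + 23486) - 44840/9 = 47083/2 - 44840/9 = 334067/18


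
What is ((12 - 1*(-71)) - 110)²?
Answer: 729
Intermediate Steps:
((12 - 1*(-71)) - 110)² = ((12 + 71) - 110)² = (83 - 110)² = (-27)² = 729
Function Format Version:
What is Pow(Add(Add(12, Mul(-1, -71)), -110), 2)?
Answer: 729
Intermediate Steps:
Pow(Add(Add(12, Mul(-1, -71)), -110), 2) = Pow(Add(Add(12, 71), -110), 2) = Pow(Add(83, -110), 2) = Pow(-27, 2) = 729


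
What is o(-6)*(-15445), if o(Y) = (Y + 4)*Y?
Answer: -185340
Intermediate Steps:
o(Y) = Y*(4 + Y) (o(Y) = (4 + Y)*Y = Y*(4 + Y))
o(-6)*(-15445) = -6*(4 - 6)*(-15445) = -6*(-2)*(-15445) = 12*(-15445) = -185340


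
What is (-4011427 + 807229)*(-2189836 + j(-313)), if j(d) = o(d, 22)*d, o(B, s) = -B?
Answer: 7330580205390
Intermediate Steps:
j(d) = -d² (j(d) = (-d)*d = -d²)
(-4011427 + 807229)*(-2189836 + j(-313)) = (-4011427 + 807229)*(-2189836 - 1*(-313)²) = -3204198*(-2189836 - 1*97969) = -3204198*(-2189836 - 97969) = -3204198*(-2287805) = 7330580205390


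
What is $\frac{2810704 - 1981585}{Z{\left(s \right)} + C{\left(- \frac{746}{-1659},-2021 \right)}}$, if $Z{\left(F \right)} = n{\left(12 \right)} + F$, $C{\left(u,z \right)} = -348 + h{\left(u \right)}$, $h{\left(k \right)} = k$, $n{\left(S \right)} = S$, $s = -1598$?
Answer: $- \frac{1375508421}{3207760} \approx -428.81$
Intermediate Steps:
$C{\left(u,z \right)} = -348 + u$
$Z{\left(F \right)} = 12 + F$
$\frac{2810704 - 1981585}{Z{\left(s \right)} + C{\left(- \frac{746}{-1659},-2021 \right)}} = \frac{2810704 - 1981585}{\left(12 - 1598\right) - \left(348 + \frac{746}{-1659}\right)} = \frac{829119}{-1586 - \frac{576586}{1659}} = \frac{829119}{- \frac{3207760}{1659}} = 829119 \left(- \frac{1659}{3207760}\right) = - \frac{1375508421}{3207760}$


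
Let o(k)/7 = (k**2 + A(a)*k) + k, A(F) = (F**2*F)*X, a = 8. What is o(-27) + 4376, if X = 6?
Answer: -571318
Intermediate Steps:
A(F) = 6*F**3 (A(F) = (F**2*F)*6 = F**3*6 = 6*F**3)
o(k) = 7*k**2 + 21511*k (o(k) = 7*((k**2 + (6*8**3)*k) + k) = 7*((k**2 + (6*512)*k) + k) = 7*((k**2 + 3072*k) + k) = 7*(k**2 + 3073*k) = 7*k**2 + 21511*k)
o(-27) + 4376 = 7*(-27)*(3073 - 27) + 4376 = 7*(-27)*3046 + 4376 = -575694 + 4376 = -571318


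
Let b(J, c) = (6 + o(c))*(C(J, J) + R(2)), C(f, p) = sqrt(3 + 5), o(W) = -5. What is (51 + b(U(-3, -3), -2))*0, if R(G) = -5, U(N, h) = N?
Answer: 0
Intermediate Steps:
C(f, p) = 2*sqrt(2) (C(f, p) = sqrt(8) = 2*sqrt(2))
b(J, c) = -5 + 2*sqrt(2) (b(J, c) = (6 - 5)*(2*sqrt(2) - 5) = 1*(-5 + 2*sqrt(2)) = -5 + 2*sqrt(2))
(51 + b(U(-3, -3), -2))*0 = (51 + (-5 + 2*sqrt(2)))*0 = (46 + 2*sqrt(2))*0 = 0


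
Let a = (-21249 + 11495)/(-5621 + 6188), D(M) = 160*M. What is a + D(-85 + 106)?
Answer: 1895366/567 ≈ 3342.8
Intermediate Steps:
a = -9754/567 ≈ -17.203
a + D(-85 + 106) = -9754/567 + 160*(-85 + 106) = -9754/567 + 160*21 = -9754/567 + 3360 = 1895366/567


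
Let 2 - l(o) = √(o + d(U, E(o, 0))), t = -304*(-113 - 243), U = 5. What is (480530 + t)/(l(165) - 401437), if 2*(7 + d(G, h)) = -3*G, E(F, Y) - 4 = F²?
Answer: -472692923980/322300118149 + 588754*√602/322300118149 ≈ -1.4666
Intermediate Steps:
E(F, Y) = 4 + F²
d(G, h) = -7 - 3*G/2 (d(G, h) = -7 + (-3*G)/2 = -7 - 3*G/2)
t = 108224 (t = -304*(-356) = 108224)
l(o) = 2 - √(-29/2 + o) (l(o) = 2 - √(o + (-7 - 3/2*5)) = 2 - √(o + (-7 - 15/2)) = 2 - √(o - 29/2) = 2 - √(-29/2 + o))
(480530 + t)/(l(165) - 401437) = (480530 + 108224)/((2 - √(-58 + 4*165)/2) - 401437) = 588754/((2 - √(-58 + 660)/2) - 401437) = 588754/((2 - √602/2) - 401437) = 588754/(-401435 - √602/2)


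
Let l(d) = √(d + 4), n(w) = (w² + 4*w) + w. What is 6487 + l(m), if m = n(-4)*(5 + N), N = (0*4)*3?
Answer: 6487 + 4*I ≈ 6487.0 + 4.0*I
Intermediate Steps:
n(w) = w² + 5*w
N = 0 (N = 0*3 = 0)
m = -20 (m = (-4*(5 - 4))*(5 + 0) = -4*1*5 = -4*5 = -20)
l(d) = √(4 + d)
6487 + l(m) = 6487 + √(4 - 20) = 6487 + √(-16) = 6487 + 4*I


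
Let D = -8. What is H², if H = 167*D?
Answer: 1784896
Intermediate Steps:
H = -1336 (H = 167*(-8) = -1336)
H² = (-1336)² = 1784896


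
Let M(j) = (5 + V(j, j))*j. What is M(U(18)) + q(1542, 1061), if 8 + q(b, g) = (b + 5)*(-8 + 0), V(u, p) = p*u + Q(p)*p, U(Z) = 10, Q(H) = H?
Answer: -10334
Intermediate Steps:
V(u, p) = p² + p*u (V(u, p) = p*u + p*p = p*u + p² = p² + p*u)
q(b, g) = -48 - 8*b (q(b, g) = -8 + (b + 5)*(-8 + 0) = -8 + (5 + b)*(-8) = -8 + (-40 - 8*b) = -48 - 8*b)
M(j) = j*(5 + 2*j²) (M(j) = (5 + j*(j + j))*j = (5 + j*(2*j))*j = (5 + 2*j²)*j = j*(5 + 2*j²))
M(U(18)) + q(1542, 1061) = 10*(5 + 2*10²) + (-48 - 8*1542) = 10*(5 + 2*100) + (-48 - 12336) = 10*(5 + 200) - 12384 = 10*205 - 12384 = 2050 - 12384 = -10334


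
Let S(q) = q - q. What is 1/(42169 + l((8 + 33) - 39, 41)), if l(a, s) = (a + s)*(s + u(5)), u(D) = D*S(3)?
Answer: 1/43932 ≈ 2.2762e-5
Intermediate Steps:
S(q) = 0
u(D) = 0 (u(D) = D*0 = 0)
l(a, s) = s*(a + s) (l(a, s) = (a + s)*(s + 0) = (a + s)*s = s*(a + s))
1/(42169 + l((8 + 33) - 39, 41)) = 1/(42169 + 41*(((8 + 33) - 39) + 41)) = 1/(42169 + 41*((41 - 39) + 41)) = 1/(42169 + 41*(2 + 41)) = 1/(42169 + 41*43) = 1/(42169 + 1763) = 1/43932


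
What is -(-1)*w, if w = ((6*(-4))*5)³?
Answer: -1728000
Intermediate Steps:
w = -1728000 (w = (-24*5)³ = (-120)³ = -1728000)
-(-1)*w = -(-1)*(-1728000) = -1*1728000 = -1728000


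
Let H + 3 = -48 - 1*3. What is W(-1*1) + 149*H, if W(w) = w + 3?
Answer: -8044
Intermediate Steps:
H = -54 (H = -3 + (-48 - 1*3) = -3 + (-48 - 3) = -3 - 51 = -54)
W(w) = 3 + w
W(-1*1) + 149*H = (3 - 1*1) + 149*(-54) = (3 - 1) - 8046 = 2 - 8046 = -8044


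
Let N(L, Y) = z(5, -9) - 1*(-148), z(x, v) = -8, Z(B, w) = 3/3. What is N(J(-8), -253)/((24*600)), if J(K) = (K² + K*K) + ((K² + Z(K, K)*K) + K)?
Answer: 7/720 ≈ 0.0097222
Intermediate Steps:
Z(B, w) = 1 (Z(B, w) = 3*(⅓) = 1)
J(K) = 2*K + 3*K² (J(K) = (K² + K*K) + ((K² + 1*K) + K) = (K² + K²) + ((K² + K) + K) = 2*K² + ((K + K²) + K) = 2*K² + (K² + 2*K) = 2*K + 3*K²)
N(L, Y) = 140 (N(L, Y) = -8 - 1*(-148) = -8 + 148 = 140)
N(J(-8), -253)/((24*600)) = 140/((24*600)) = 140/14400 = 140*(1/14400) = 7/720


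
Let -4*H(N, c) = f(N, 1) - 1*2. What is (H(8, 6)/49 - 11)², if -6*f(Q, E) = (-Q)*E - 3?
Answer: 167314225/1382976 ≈ 120.98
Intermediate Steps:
f(Q, E) = ½ + E*Q/6 (f(Q, E) = -((-Q)*E - 3)/6 = -(-E*Q - 3)/6 = -(-3 - E*Q)/6 = ½ + E*Q/6)
H(N, c) = 3/8 - N/24 (H(N, c) = -((½ + (⅙)*1*N) - 1*2)/4 = -((½ + N/6) - 2)/4 = -(-3/2 + N/6)/4 = 3/8 - N/24)
(H(8, 6)/49 - 11)² = ((3/8 - 1/24*8)/49 - 11)² = ((3/8 - ⅓)*(1/49) - 11)² = ((1/24)*(1/49) - 11)² = (1/1176 - 11)² = (-12935/1176)² = 167314225/1382976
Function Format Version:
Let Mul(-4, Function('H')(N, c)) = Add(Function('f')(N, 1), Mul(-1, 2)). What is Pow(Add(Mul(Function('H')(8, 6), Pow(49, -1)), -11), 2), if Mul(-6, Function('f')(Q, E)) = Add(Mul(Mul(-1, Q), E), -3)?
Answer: Rational(167314225, 1382976) ≈ 120.98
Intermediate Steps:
Function('f')(Q, E) = Add(Rational(1, 2), Mul(Rational(1, 6), E, Q)) (Function('f')(Q, E) = Mul(Rational(-1, 6), Add(Mul(Mul(-1, Q), E), -3)) = Mul(Rational(-1, 6), Add(Mul(-1, E, Q), -3)) = Mul(Rational(-1, 6), Add(-3, Mul(-1, E, Q))) = Add(Rational(1, 2), Mul(Rational(1, 6), E, Q)))
Function('H')(N, c) = Add(Rational(3, 8), Mul(Rational(-1, 24), N)) (Function('H')(N, c) = Mul(Rational(-1, 4), Add(Add(Rational(1, 2), Mul(Rational(1, 6), 1, N)), Mul(-1, 2))) = Mul(Rational(-1, 4), Add(Add(Rational(1, 2), Mul(Rational(1, 6), N)), -2)) = Mul(Rational(-1, 4), Add(Rational(-3, 2), Mul(Rational(1, 6), N))) = Add(Rational(3, 8), Mul(Rational(-1, 24), N)))
Pow(Add(Mul(Function('H')(8, 6), Pow(49, -1)), -11), 2) = Pow(Add(Mul(Add(Rational(3, 8), Mul(Rational(-1, 24), 8)), Pow(49, -1)), -11), 2) = Pow(Add(Mul(Add(Rational(3, 8), Rational(-1, 3)), Rational(1, 49)), -11), 2) = Pow(Add(Mul(Rational(1, 24), Rational(1, 49)), -11), 2) = Pow(Add(Rational(1, 1176), -11), 2) = Pow(Rational(-12935, 1176), 2) = Rational(167314225, 1382976)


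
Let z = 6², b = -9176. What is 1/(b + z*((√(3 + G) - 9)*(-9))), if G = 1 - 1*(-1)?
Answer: -313/1933136 + 81*√5/9665680 ≈ -0.00014317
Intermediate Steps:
G = 2 (G = 1 + 1 = 2)
z = 36
1/(b + z*((√(3 + G) - 9)*(-9))) = 1/(-9176 + 36*((√(3 + 2) - 9)*(-9))) = 1/(-9176 + 36*((√5 - 9)*(-9))) = 1/(-9176 + 36*((-9 + √5)*(-9))) = 1/(-9176 + 36*(81 - 9*√5)) = 1/(-9176 + (2916 - 324*√5)) = 1/(-6260 - 324*√5)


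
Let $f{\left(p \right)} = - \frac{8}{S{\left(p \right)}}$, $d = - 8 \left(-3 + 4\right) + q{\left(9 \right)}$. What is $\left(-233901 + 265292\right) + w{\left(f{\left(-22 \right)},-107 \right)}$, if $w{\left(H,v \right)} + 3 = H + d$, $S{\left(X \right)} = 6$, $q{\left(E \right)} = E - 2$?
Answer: $\frac{94157}{3} \approx 31386.0$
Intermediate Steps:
$q{\left(E \right)} = -2 + E$
$d = -1$ ($d = - 8 \left(-3 + 4\right) + \left(-2 + 9\right) = \left(-8\right) 1 + 7 = -8 + 7 = -1$)
$f{\left(p \right)} = - \frac{4}{3}$ ($f{\left(p \right)} = - \frac{8}{6} = \left(-8\right) \frac{1}{6} = - \frac{4}{3}$)
$w{\left(H,v \right)} = -4 + H$ ($w{\left(H,v \right)} = -3 + \left(H - 1\right) = -3 + \left(-1 + H\right) = -4 + H$)
$\left(-233901 + 265292\right) + w{\left(f{\left(-22 \right)},-107 \right)} = \left(-233901 + 265292\right) - \frac{16}{3} = 31391 - \frac{16}{3} = \frac{94157}{3}$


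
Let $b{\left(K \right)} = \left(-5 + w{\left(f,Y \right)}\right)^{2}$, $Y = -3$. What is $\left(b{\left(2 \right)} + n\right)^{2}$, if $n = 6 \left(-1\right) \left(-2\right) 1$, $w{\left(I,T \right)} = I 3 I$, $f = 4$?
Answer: $3463321$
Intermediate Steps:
$w{\left(I,T \right)} = 3 I^{2}$ ($w{\left(I,T \right)} = 3 I I = 3 I^{2}$)
$b{\left(K \right)} = 1849$ ($b{\left(K \right)} = \left(-5 + 3 \cdot 4^{2}\right)^{2} = \left(-5 + 3 \cdot 16\right)^{2} = \left(-5 + 48\right)^{2} = 43^{2} = 1849$)
$n = 12$ ($n = \left(-6\right) \left(-2\right) 1 = 12 \cdot 1 = 12$)
$\left(b{\left(2 \right)} + n\right)^{2} = \left(1849 + 12\right)^{2} = 1861^{2} = 3463321$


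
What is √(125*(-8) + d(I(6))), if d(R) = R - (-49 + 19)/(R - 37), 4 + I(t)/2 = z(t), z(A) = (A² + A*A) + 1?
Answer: 2*I*√2197558/101 ≈ 29.355*I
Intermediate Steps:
z(A) = 1 + 2*A² (z(A) = (A² + A²) + 1 = 2*A² + 1 = 1 + 2*A²)
I(t) = -6 + 4*t² (I(t) = -8 + 2*(1 + 2*t²) = -8 + (2 + 4*t²) = -6 + 4*t²)
d(R) = R + 30/(-37 + R) (d(R) = R - (-30)/(-37 + R) = R + 30/(-37 + R))
√(125*(-8) + d(I(6))) = √(125*(-8) + (30 + (-6 + 4*6²)² - 37*(-6 + 4*6²))/(-37 + (-6 + 4*6²))) = √(-1000 + (30 + (-6 + 4*36)² - 37*(-6 + 4*36))/(-37 + (-6 + 4*36))) = √(-1000 + (30 + (-6 + 144)² - 37*(-6 + 144))/(-37 + (-6 + 144))) = √(-1000 + (30 + 138² - 37*138)/(-37 + 138)) = √(-1000 + (30 + 19044 - 5106)/101) = √(-1000 + (1/101)*13968) = √(-1000 + 13968/101) = √(-87032/101) = 2*I*√2197558/101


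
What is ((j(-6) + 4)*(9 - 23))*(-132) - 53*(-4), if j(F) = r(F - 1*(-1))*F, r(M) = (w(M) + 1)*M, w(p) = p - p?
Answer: 63044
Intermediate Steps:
w(p) = 0
r(M) = M (r(M) = (0 + 1)*M = 1*M = M)
j(F) = F*(1 + F) (j(F) = (F - 1*(-1))*F = (F + 1)*F = (1 + F)*F = F*(1 + F))
((j(-6) + 4)*(9 - 23))*(-132) - 53*(-4) = ((-6*(1 - 6) + 4)*(9 - 23))*(-132) - 53*(-4) = ((-6*(-5) + 4)*(-14))*(-132) + 212 = ((30 + 4)*(-14))*(-132) + 212 = (34*(-14))*(-132) + 212 = -476*(-132) + 212 = 62832 + 212 = 63044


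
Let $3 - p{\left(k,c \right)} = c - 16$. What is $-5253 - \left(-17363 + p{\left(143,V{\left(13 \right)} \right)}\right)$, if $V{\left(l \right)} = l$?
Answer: $12104$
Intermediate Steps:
$p{\left(k,c \right)} = 19 - c$ ($p{\left(k,c \right)} = 3 - \left(c - 16\right) = 3 - \left(-16 + c\right) = 19 - c$)
$-5253 - \left(-17363 + p{\left(143,V{\left(13 \right)} \right)}\right) = -5253 - \left(-17363 + \left(19 - 13\right)\right) = -5253 - \left(-17363 + 6\right) = -5253 - -17357 = -5253 + 17357 = 12104$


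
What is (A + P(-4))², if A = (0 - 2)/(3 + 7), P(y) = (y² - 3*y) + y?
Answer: 14161/25 ≈ 566.44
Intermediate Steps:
P(y) = y² - 2*y
A = -⅕ (A = -2/10 = -2*⅒ = -⅕ ≈ -0.20000)
(A + P(-4))² = (-⅕ - 4*(-2 - 4))² = (-⅕ - 4*(-6))² = (-⅕ + 24)² = (119/5)² = 14161/25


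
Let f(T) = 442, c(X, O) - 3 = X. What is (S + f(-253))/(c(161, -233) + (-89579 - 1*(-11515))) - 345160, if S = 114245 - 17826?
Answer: -26888060861/77900 ≈ -3.4516e+5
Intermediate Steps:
c(X, O) = 3 + X
S = 96419
(S + f(-253))/(c(161, -233) + (-89579 - 1*(-11515))) - 345160 = (96419 + 442)/((3 + 161) + (-89579 - 1*(-11515))) - 345160 = 96861/(164 + (-89579 + 11515)) - 345160 = 96861/(164 - 78064) - 345160 = 96861/(-77900) - 345160 = 96861*(-1/77900) - 345160 = -96861/77900 - 345160 = -26888060861/77900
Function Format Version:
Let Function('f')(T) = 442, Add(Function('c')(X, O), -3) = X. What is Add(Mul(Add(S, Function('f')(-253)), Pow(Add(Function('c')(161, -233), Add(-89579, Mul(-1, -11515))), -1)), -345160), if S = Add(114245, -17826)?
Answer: Rational(-26888060861, 77900) ≈ -3.4516e+5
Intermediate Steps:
Function('c')(X, O) = Add(3, X)
S = 96419
Add(Mul(Add(S, Function('f')(-253)), Pow(Add(Function('c')(161, -233), Add(-89579, Mul(-1, -11515))), -1)), -345160) = Add(Mul(Add(96419, 442), Pow(Add(Add(3, 161), Add(-89579, Mul(-1, -11515))), -1)), -345160) = Add(Mul(96861, Pow(Add(164, Add(-89579, 11515)), -1)), -345160) = Add(Mul(96861, Pow(Add(164, -78064), -1)), -345160) = Add(Mul(96861, Pow(-77900, -1)), -345160) = Add(Mul(96861, Rational(-1, 77900)), -345160) = Add(Rational(-96861, 77900), -345160) = Rational(-26888060861, 77900)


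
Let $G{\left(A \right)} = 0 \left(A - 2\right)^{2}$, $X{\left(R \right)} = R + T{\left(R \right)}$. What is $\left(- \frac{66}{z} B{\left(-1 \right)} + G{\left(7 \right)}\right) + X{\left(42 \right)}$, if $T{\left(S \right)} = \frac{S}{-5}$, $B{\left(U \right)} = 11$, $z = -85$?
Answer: $\frac{3582}{85} \approx 42.141$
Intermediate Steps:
$T{\left(S \right)} = - \frac{S}{5}$ ($T{\left(S \right)} = S \left(- \frac{1}{5}\right) = - \frac{S}{5}$)
$X{\left(R \right)} = \frac{4 R}{5}$ ($X{\left(R \right)} = R - \frac{R}{5} = \frac{4 R}{5}$)
$G{\left(A \right)} = 0$ ($G{\left(A \right)} = 0 \left(-2 + A\right)^{2} = 0$)
$\left(- \frac{66}{z} B{\left(-1 \right)} + G{\left(7 \right)}\right) + X{\left(42 \right)} = \left(- \frac{66}{-85} \cdot 11 + 0\right) + \frac{4}{5} \cdot 42 = \left(\left(-66\right) \left(- \frac{1}{85}\right) 11 + 0\right) + \frac{168}{5} = \left(\frac{66}{85} \cdot 11 + 0\right) + \frac{168}{5} = \left(\frac{726}{85} + 0\right) + \frac{168}{5} = \frac{726}{85} + \frac{168}{5} = \frac{3582}{85}$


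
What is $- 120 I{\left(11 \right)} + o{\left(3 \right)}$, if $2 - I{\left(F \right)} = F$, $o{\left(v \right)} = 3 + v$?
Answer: $1086$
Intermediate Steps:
$I{\left(F \right)} = 2 - F$
$- 120 I{\left(11 \right)} + o{\left(3 \right)} = - 120 \left(2 - 11\right) + \left(3 + 3\right) = - 120 \left(2 - 11\right) + 6 = \left(-120\right) \left(-9\right) + 6 = 1080 + 6 = 1086$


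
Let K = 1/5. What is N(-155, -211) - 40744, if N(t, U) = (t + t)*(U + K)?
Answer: 24604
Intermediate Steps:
K = ⅕ ≈ 0.20000
N(t, U) = 2*t*(⅕ + U) (N(t, U) = (t + t)*(U + ⅕) = (2*t)*(⅕ + U) = 2*t*(⅕ + U))
N(-155, -211) - 40744 = (⅖)*(-155)*(1 + 5*(-211)) - 40744 = (⅖)*(-155)*(1 - 1055) - 40744 = (⅖)*(-155)*(-1054) - 40744 = 65348 - 40744 = 24604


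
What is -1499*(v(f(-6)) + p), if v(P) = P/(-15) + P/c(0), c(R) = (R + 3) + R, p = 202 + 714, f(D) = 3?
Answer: -6871416/5 ≈ -1.3743e+6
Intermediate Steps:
p = 916
c(R) = 3 + 2*R (c(R) = (3 + R) + R = 3 + 2*R)
v(P) = 4*P/15 (v(P) = P/(-15) + P/(3 + 2*0) = P*(-1/15) + P/(3 + 0) = -P/15 + P/3 = 4*P/15)
-1499*(v(f(-6)) + p) = -1499*((4/15)*3 + 916) = -1499*(⅘ + 916) = -1499*4584/5 = -6871416/5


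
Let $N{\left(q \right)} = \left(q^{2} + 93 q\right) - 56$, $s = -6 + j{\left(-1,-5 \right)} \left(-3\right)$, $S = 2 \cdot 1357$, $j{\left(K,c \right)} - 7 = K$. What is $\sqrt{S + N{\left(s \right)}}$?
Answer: $\sqrt{1002} \approx 31.654$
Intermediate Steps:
$j{\left(K,c \right)} = 7 + K$
$S = 2714$
$s = -24$ ($s = -6 + \left(7 - 1\right) \left(-3\right) = -6 + 6 \left(-3\right) = -6 - 18 = -24$)
$N{\left(q \right)} = -56 + q^{2} + 93 q$
$\sqrt{S + N{\left(s \right)}} = \sqrt{2714 + \left(-56 + \left(-24\right)^{2} + 93 \left(-24\right)\right)} = \sqrt{2714 - 1712} = \sqrt{1002}$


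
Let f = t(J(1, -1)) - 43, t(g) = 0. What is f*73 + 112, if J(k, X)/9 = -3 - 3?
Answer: -3027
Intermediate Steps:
J(k, X) = -54 (J(k, X) = 9*(-3 - 3) = 9*(-6) = -54)
f = -43 (f = 0 - 43 = -43)
f*73 + 112 = -43*73 + 112 = -3139 + 112 = -3027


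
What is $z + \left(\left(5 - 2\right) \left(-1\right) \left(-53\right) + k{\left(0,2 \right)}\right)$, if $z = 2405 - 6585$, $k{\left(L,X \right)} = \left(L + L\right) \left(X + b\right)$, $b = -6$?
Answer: $-4021$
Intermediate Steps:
$k{\left(L,X \right)} = 2 L \left(-6 + X\right)$ ($k{\left(L,X \right)} = \left(L + L\right) \left(X - 6\right) = 2 L \left(-6 + X\right)$)
$z = -4180$
$z + \left(\left(5 - 2\right) \left(-1\right) \left(-53\right) + k{\left(0,2 \right)}\right) = -4180 + \left(\left(5 - 2\right) \left(-1\right) \left(-53\right) + 2 \cdot 0 \left(-6 + 2\right)\right) = -4180 + \left(3 \left(-1\right) \left(-53\right) + 2 \cdot 0 \left(-4\right)\right) = -4180 + \left(\left(-3\right) \left(-53\right) + 0\right) = -4180 + \left(159 + 0\right) = -4180 + 159 = -4021$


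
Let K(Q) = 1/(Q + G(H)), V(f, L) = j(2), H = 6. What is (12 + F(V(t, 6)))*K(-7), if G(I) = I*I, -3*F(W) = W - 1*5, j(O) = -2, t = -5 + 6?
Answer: 43/87 ≈ 0.49425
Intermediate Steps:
t = 1
V(f, L) = -2
F(W) = 5/3 - W/3 (F(W) = -(W - 1*5)/3 = -(W - 5)/3 = -(-5 + W)/3 = 5/3 - W/3)
G(I) = I²
K(Q) = 1/(36 + Q) (K(Q) = 1/(Q + 6²) = 1/(Q + 36) = 1/(36 + Q))
(12 + F(V(t, 6)))*K(-7) = (12 + (5/3 - ⅓*(-2)))/(36 - 7) = (12 + (5/3 + ⅔))/29 = (12 + 7/3)*(1/29) = (43/3)*(1/29) = 43/87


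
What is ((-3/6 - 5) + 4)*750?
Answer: -1125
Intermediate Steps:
((-3/6 - 5) + 4)*750 = ((-3*⅙ - 5) + 4)*750 = ((-½ - 5) + 4)*750 = (-11/2 + 4)*750 = -3/2*750 = -1125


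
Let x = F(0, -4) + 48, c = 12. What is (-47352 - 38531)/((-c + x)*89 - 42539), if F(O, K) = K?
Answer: 85883/39691 ≈ 2.1638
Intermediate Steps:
x = 44 (x = -4 + 48 = 44)
(-47352 - 38531)/((-c + x)*89 - 42539) = (-47352 - 38531)/((-1*12 + 44)*89 - 42539) = -85883/((-12 + 44)*89 - 42539) = -85883/(32*89 - 42539) = -85883/(2848 - 42539) = -85883/(-39691) = -85883*(-1/39691) = 85883/39691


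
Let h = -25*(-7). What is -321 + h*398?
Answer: 69329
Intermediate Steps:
h = 175
-321 + h*398 = -321 + 175*398 = -321 + 69650 = 69329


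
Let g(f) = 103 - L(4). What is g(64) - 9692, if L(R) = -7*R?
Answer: -9561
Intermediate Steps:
g(f) = 131 (g(f) = 103 - (-7)*4 = 103 - 1*(-28) = 103 + 28 = 131)
g(64) - 9692 = 131 - 9692 = -9561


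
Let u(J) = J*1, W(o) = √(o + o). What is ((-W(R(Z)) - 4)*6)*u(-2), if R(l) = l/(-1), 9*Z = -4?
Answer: 48 + 8*√2 ≈ 59.314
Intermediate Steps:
Z = -4/9 (Z = (⅑)*(-4) = -4/9 ≈ -0.44444)
R(l) = -l (R(l) = l*(-1) = -l)
W(o) = √2*√o (W(o) = √(2*o) = √2*√o)
u(J) = J
((-W(R(Z)) - 4)*6)*u(-2) = ((-√2*√(-1*(-4/9)) - 4)*6)*(-2) = ((-√2*√(4/9) - 4)*6)*(-2) = ((-√2*2/3 - 4)*6)*(-2) = ((-2*√2/3 - 4)*6)*(-2) = ((-4 - 2*√2/3)*6)*(-2) = (-24 - 4*√2)*(-2) = 48 + 8*√2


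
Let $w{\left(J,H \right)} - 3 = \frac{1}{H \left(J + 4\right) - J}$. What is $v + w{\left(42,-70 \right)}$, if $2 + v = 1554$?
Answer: $\frac{5072409}{3262} \approx 1555.0$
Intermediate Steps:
$v = 1552$ ($v = -2 + 1554 = 1552$)
$w{\left(J,H \right)} = 3 + \frac{1}{- J + H \left(4 + J\right)}$ ($w{\left(J,H \right)} = 3 + \frac{1}{H \left(J + 4\right) - J} = 3 + \frac{1}{H \left(4 + J\right) - J} = 3 + \frac{1}{- J + H \left(4 + J\right)}$)
$v + w{\left(42,-70 \right)} = 1552 + \frac{1 - 126 + 12 \left(-70\right) + 3 \left(-70\right) 42}{\left(-1\right) 42 + 4 \left(-70\right) - 2940} = 1552 + \frac{1 - 126 - 840 - 8820}{-42 - 280 - 2940} = 1552 + \frac{1}{-3262} \left(-9785\right) = 1552 - - \frac{9785}{3262} = 1552 + \frac{9785}{3262} = \frac{5072409}{3262}$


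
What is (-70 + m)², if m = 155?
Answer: 7225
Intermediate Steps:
(-70 + m)² = (-70 + 155)² = 85² = 7225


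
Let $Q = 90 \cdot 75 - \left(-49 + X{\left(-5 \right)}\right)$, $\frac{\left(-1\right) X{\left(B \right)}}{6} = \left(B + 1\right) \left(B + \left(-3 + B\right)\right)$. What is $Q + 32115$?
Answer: $39226$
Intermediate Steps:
$X{\left(B \right)} = - 6 \left(1 + B\right) \left(-3 + 2 B\right)$ ($X{\left(B \right)} = - 6 \left(B + 1\right) \left(B + \left(-3 + B\right)\right) = - 6 \left(1 + B\right) \left(-3 + 2 B\right)$)
$Q = 7111$ ($Q = 90 \cdot 75 - \left(-31 - 300 - 30\right) = 6750 + \left(49 - \left(18 - 300 - 30\right)\right) = 6750 + \left(49 - -312\right) = 6750 + \left(49 + 312\right) = 6750 + 361 = 7111$)
$Q + 32115 = 7111 + 32115 = 39226$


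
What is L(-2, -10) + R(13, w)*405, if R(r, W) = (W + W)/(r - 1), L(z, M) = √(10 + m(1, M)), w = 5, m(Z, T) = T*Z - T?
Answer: 675/2 + √10 ≈ 340.66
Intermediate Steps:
m(Z, T) = -T + T*Z
L(z, M) = √10 (L(z, M) = √(10 + M*(-1 + 1)) = √(10 + M*0) = √(10 + 0) = √10)
R(r, W) = 2*W/(-1 + r) (R(r, W) = (2*W)/(-1 + r) = 2*W/(-1 + r))
L(-2, -10) + R(13, w)*405 = √10 + (2*5/(-1 + 13))*405 = √10 + (2*5/12)*405 = √10 + (2*5*(1/12))*405 = √10 + (⅚)*405 = √10 + 675/2 = 675/2 + √10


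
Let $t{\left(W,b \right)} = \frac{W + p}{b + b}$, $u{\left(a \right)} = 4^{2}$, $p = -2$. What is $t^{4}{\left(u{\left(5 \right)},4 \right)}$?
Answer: $\frac{2401}{256} \approx 9.3789$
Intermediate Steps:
$u{\left(a \right)} = 16$
$t{\left(W,b \right)} = \frac{-2 + W}{2 b}$ ($t{\left(W,b \right)} = \frac{W - 2}{b + b} = \frac{-2 + W}{2 b}$)
$t^{4}{\left(u{\left(5 \right)},4 \right)} = \left(\frac{-2 + 16}{2 \cdot 4}\right)^{4} = \left(\frac{1}{2} \cdot \frac{1}{4} \cdot 14\right)^{4} = \left(\frac{7}{4}\right)^{4} = \frac{2401}{256}$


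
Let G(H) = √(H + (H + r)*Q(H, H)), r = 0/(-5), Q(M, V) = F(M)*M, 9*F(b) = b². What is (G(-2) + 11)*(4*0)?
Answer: 0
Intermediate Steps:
F(b) = b²/9
Q(M, V) = M³/9 (Q(M, V) = (M²/9)*M = M³/9)
r = 0 (r = 0*(-⅕) = 0)
G(H) = √(H + H⁴/9) (G(H) = √(H + (H + 0)*(H³/9)) = √(H + H*(H³/9)) = √(H + H⁴/9))
(G(-2) + 11)*(4*0) = (√(-2*(9 + (-2)³))/3 + 11)*(4*0) = (√(-2*(9 - 8))/3 + 11)*0 = (√(-2*1)/3 + 11)*0 = (√(-2)/3 + 11)*0 = ((I*√2)/3 + 11)*0 = (I*√2/3 + 11)*0 = (11 + I*√2/3)*0 = 0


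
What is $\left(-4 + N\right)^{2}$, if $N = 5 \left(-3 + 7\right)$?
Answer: $256$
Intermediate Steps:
$N = 20$ ($N = 5 \cdot 4 = 20$)
$\left(-4 + N\right)^{2} = \left(-4 + 20\right)^{2} = 16^{2} = 256$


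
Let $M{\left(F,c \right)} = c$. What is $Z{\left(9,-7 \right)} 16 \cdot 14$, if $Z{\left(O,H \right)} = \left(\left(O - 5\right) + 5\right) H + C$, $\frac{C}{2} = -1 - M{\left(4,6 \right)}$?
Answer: $-17248$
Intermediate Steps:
$C = -14$ ($C = 2 \left(-1 - 6\right) = 2 \left(-7\right) = -14$)
$Z{\left(O,H \right)} = -14 + H O$ ($Z{\left(O,H \right)} = \left(\left(O - 5\right) + 5\right) H - 14 = \left(\left(-5 + O\right) + 5\right) H - 14 = O H - 14 = H O - 14 = -14 + H O$)
$Z{\left(9,-7 \right)} 16 \cdot 14 = \left(-14 - 63\right) 16 \cdot 14 = \left(-77\right) 16 \cdot 14 = \left(-1232\right) 14 = -17248$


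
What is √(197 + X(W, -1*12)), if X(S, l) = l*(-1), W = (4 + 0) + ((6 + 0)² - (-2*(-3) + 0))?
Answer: √209 ≈ 14.457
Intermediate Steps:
W = 34 (W = 4 + (6² - (6 + 0)) = 4 + (36 - 1*6) = 4 + (36 - 6) = 4 + 30 = 34)
X(S, l) = -l
√(197 + X(W, -1*12)) = √(197 - (-1)*12) = √(197 - 1*(-12)) = √(197 + 12) = √209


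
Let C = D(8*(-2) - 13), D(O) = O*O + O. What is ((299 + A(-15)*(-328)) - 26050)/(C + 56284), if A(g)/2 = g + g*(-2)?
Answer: -35591/57096 ≈ -0.62335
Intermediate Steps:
A(g) = -2*g (A(g) = 2*(g + g*(-2)) = 2*(g - 2*g) = 2*(-g) = -2*g)
D(O) = O + O² (D(O) = O² + O = O + O²)
C = 812 (C = (8*(-2) - 13)*(1 + (8*(-2) - 13)) = (-16 - 13)*(1 + (-16 - 13)) = -29*(1 - 29) = -29*(-28) = 812)
((299 + A(-15)*(-328)) - 26050)/(C + 56284) = ((299 - 2*(-15)*(-328)) - 26050)/(812 + 56284) = ((299 + 30*(-328)) - 26050)/57096 = ((299 - 9840) - 26050)*(1/57096) = (-9541 - 26050)*(1/57096) = -35591*1/57096 = -35591/57096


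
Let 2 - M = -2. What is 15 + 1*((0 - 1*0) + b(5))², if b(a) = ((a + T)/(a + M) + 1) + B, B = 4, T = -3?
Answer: 3424/81 ≈ 42.272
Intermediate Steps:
M = 4 (M = 2 - 1*(-2) = 2 + 2 = 4)
b(a) = 5 + (-3 + a)/(4 + a) (b(a) = ((a - 3)/(a + 4) + 1) + 4 = ((-3 + a)/(4 + a) + 1) + 4 = (1 + (-3 + a)/(4 + a)) + 4 = 5 + (-3 + a)/(4 + a))
15 + 1*((0 - 1*0) + b(5))² = 15 + 1*((0 - 1*0) + (17 + 6*5)/(4 + 5))² = 15 + 1*((0 + 0) + (17 + 30)/9)² = 15 + 1*(0 + (⅑)*47)² = 15 + 1*(0 + 47/9)² = 15 + 1*(47/9)² = 15 + 1*(2209/81) = 15 + 2209/81 = 3424/81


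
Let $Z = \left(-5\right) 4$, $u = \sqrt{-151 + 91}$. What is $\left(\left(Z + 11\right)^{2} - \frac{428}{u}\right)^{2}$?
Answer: $\frac{52619}{15} + \frac{11556 i \sqrt{15}}{5} \approx 3507.9 + 8951.2 i$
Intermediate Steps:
$u = 2 i \sqrt{15}$ ($u = \sqrt{-60} = 2 i \sqrt{15} \approx 7.746 i$)
$Z = -20$
$\left(\left(Z + 11\right)^{2} - \frac{428}{u}\right)^{2} = \left(\left(-20 + 11\right)^{2} - \frac{428}{2 i \sqrt{15}}\right)^{2} = \left(\left(-9\right)^{2} - 428 \left(- \frac{i \sqrt{15}}{30}\right)\right)^{2} = \left(81 + \frac{214 i \sqrt{15}}{15}\right)^{2}$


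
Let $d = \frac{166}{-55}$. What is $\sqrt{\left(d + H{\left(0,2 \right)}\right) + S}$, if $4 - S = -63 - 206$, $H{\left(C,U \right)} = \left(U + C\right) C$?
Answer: $\frac{\sqrt{816695}}{55} \approx 16.431$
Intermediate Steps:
$H{\left(C,U \right)} = C \left(C + U\right)$ ($H{\left(C,U \right)} = \left(C + U\right) C = C \left(C + U\right)$)
$d = - \frac{166}{55}$ ($d = 166 \left(- \frac{1}{55}\right) = - \frac{166}{55} \approx -3.0182$)
$S = 273$ ($S = 4 - \left(-63 - 206\right) = 4 - -269 = 4 + 269 = 273$)
$\sqrt{\left(d + H{\left(0,2 \right)}\right) + S} = \sqrt{\left(- \frac{166}{55} + 0 \left(0 + 2\right)\right) + 273} = \sqrt{\left(- \frac{166}{55} + 0 \cdot 2\right) + 273} = \sqrt{\left(- \frac{166}{55} + 0\right) + 273} = \sqrt{- \frac{166}{55} + 273} = \sqrt{\frac{14849}{55}} = \frac{\sqrt{816695}}{55}$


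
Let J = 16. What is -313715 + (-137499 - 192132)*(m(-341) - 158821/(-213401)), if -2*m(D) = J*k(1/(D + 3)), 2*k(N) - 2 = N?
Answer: 74802237851396/36064769 ≈ 2.0741e+6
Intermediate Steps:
k(N) = 1 + N/2
m(D) = -8 - 4/(3 + D) (m(D) = -8*(1 + 1/(2*(D + 3))) = -8*(1 + 1/(2*(3 + D))) = -(16 + 8/(3 + D))/2 = -8 - 4/(3 + D))
-313715 + (-137499 - 192132)*(m(-341) - 158821/(-213401)) = -313715 + (-137499 - 192132)*(4*(-7 - 2*(-341))/(3 - 341) - 158821/(-213401)) = -313715 - 329631*(4*(-7 + 682)/(-338) - 158821*(-1/213401)) = -313715 - 329631*(4*(-1/338)*675 + 158821/213401) = -313715 - 329631*(-1350/169 + 158821/213401) = -313715 - 329631*(-261250601/36064769) = -313715 + 86116296858231/36064769 = 74802237851396/36064769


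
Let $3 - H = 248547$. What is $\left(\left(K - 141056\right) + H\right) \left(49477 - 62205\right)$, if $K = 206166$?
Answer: $2334747952$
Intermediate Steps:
$H = -248544$ ($H = 3 - 248547 = -248544$)
$\left(\left(K - 141056\right) + H\right) \left(49477 - 62205\right) = \left(\left(206166 - 141056\right) - 248544\right) \left(49477 - 62205\right) = \left(\left(206166 - 141056\right) - 248544\right) \left(-12728\right) = \left(65110 - 248544\right) \left(-12728\right) = \left(-183434\right) \left(-12728\right) = 2334747952$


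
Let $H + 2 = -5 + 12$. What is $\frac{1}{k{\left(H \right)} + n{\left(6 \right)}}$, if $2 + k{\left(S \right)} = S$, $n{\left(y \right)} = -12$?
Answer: $- \frac{1}{9} \approx -0.11111$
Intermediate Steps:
$H = 5$ ($H = -2 + \left(-5 + 12\right) = -2 + 7 = 5$)
$k{\left(S \right)} = -2 + S$
$\frac{1}{k{\left(H \right)} + n{\left(6 \right)}} = \frac{1}{\left(-2 + 5\right) - 12} = \frac{1}{3 - 12} = \frac{1}{-9} = - \frac{1}{9}$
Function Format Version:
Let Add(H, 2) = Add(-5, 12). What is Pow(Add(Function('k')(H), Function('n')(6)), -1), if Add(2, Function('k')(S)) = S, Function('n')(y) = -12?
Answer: Rational(-1, 9) ≈ -0.11111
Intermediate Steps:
H = 5 (H = Add(-2, Add(-5, 12)) = Add(-2, 7) = 5)
Function('k')(S) = Add(-2, S)
Pow(Add(Function('k')(H), Function('n')(6)), -1) = Pow(Add(Add(-2, 5), -12), -1) = Pow(Add(3, -12), -1) = Pow(-9, -1) = Rational(-1, 9)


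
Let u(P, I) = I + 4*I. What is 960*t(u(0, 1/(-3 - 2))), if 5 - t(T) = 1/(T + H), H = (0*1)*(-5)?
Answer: 5760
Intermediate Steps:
H = 0 (H = 0*(-5) = 0)
u(P, I) = 5*I
t(T) = 5 - 1/T (t(T) = 5 - 1/(T + 0) = 5 - 1/T)
960*t(u(0, 1/(-3 - 2))) = 960*(5 - 1/(5/(-3 - 2))) = 960*(5 - 1/(5/(-5))) = 960*(5 - 1/(5*(-⅕))) = 960*(5 - 1/(-1)) = 960*(5 - 1*(-1)) = 960*(5 + 1) = 960*6 = 5760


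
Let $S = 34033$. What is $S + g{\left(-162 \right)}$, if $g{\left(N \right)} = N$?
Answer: $33871$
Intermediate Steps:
$S + g{\left(-162 \right)} = 34033 - 162 = 33871$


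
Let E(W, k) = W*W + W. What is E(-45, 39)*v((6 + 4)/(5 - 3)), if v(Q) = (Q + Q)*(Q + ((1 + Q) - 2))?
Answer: 178200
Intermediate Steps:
E(W, k) = W + W**2 (E(W, k) = W**2 + W = W + W**2)
v(Q) = 2*Q*(-1 + 2*Q) (v(Q) = (2*Q)*(Q + (-1 + Q)) = (2*Q)*(-1 + 2*Q) = 2*Q*(-1 + 2*Q))
E(-45, 39)*v((6 + 4)/(5 - 3)) = (-45*(1 - 45))*(2*((6 + 4)/(5 - 3))*(-1 + 2*((6 + 4)/(5 - 3)))) = (-45*(-44))*(2*(10/2)*(-1 + 2*(10/2))) = 1980*(2*(10*(1/2))*(-1 + 2*(10*(1/2)))) = 1980*(2*5*(-1 + 2*5)) = 1980*(2*5*(-1 + 10)) = 1980*(2*5*9) = 1980*90 = 178200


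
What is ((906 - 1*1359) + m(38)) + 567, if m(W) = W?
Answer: 152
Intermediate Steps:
((906 - 1*1359) + m(38)) + 567 = ((906 - 1*1359) + 38) + 567 = ((906 - 1359) + 38) + 567 = (-453 + 38) + 567 = -415 + 567 = 152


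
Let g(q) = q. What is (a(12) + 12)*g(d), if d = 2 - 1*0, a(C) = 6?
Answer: 36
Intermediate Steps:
d = 2 (d = 2 + 0 = 2)
(a(12) + 12)*g(d) = (6 + 12)*2 = 18*2 = 36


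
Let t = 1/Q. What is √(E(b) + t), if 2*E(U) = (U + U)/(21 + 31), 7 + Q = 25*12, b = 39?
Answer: √258719/586 ≈ 0.86799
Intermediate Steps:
Q = 293 (Q = -7 + 25*12 = -7 + 300 = 293)
t = 1/293 ≈ 0.0034130
E(U) = U/52 (E(U) = ((U + U)/(21 + 31))/2 = ((2*U)/52)/2 = ((2*U)*(1/52))/2 = (U/26)/2 = U/52)
√(E(b) + t) = √((1/52)*39 + 1/293) = √(¾ + 1/293) = √(883/1172) = √258719/586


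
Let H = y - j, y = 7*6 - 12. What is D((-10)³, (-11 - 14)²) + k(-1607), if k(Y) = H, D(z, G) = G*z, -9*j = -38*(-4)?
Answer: -5624578/9 ≈ -6.2495e+5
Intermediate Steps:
j = -152/9 (j = -(-38)*(-4)/9 = -⅑*152 = -152/9 ≈ -16.889)
y = 30 (y = 42 - 12 = 30)
H = 422/9 (H = 30 - 1*(-152/9) = 30 + 152/9 = 422/9 ≈ 46.889)
k(Y) = 422/9
D((-10)³, (-11 - 14)²) + k(-1607) = (-11 - 14)²*(-10)³ + 422/9 = (-25)²*(-1000) + 422/9 = 625*(-1000) + 422/9 = -625000 + 422/9 = -5624578/9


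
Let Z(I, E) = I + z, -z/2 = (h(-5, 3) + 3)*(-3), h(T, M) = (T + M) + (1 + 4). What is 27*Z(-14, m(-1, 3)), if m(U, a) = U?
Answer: 594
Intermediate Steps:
h(T, M) = 5 + M + T (h(T, M) = (M + T) + 5 = 5 + M + T)
z = 36 (z = -2*((5 + 3 - 5) + 3)*(-3) = -2*(3 + 3)*(-3) = -12*(-3) = -2*(-18) = 36)
Z(I, E) = 36 + I (Z(I, E) = I + 36 = 36 + I)
27*Z(-14, m(-1, 3)) = 27*(36 - 14) = 27*22 = 594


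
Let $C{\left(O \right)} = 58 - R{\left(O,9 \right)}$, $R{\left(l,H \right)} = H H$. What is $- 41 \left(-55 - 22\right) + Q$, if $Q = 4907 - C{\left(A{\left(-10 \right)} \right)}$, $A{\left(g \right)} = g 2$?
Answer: $8087$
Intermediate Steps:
$R{\left(l,H \right)} = H^{2}$
$A{\left(g \right)} = 2 g$
$C{\left(O \right)} = -23$ ($C{\left(O \right)} = 58 - 9^{2} = 58 - 81 = -23$)
$Q = 4930$ ($Q = 4907 - -23 = 4907 + 23 = 4930$)
$- 41 \left(-55 - 22\right) + Q = - 41 \left(-55 - 22\right) + 4930 = \left(-41\right) \left(-77\right) + 4930 = 3157 + 4930 = 8087$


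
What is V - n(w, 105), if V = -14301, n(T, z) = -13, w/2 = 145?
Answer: -14288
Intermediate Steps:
w = 290 (w = 2*145 = 290)
V - n(w, 105) = -14301 - 1*(-13) = -14301 + 13 = -14288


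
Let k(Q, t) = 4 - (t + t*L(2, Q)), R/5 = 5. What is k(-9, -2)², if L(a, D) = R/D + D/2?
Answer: 5929/81 ≈ 73.198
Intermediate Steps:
R = 25 (R = 5*5 = 25)
L(a, D) = D/2 + 25/D (L(a, D) = 25/D + D/2 = D/2 + 25/D)
k(Q, t) = 4 - t - t*(Q/2 + 25/Q) (k(Q, t) = 4 - (t + t*(Q/2 + 25/Q)) = 4 + (-t - t*(Q/2 + 25/Q)) = 4 - t - t*(Q/2 + 25/Q))
k(-9, -2)² = (4 - 1*(-2) - 25*(-2)/(-9) - ½*(-9)*(-2))² = (4 + 2 - 25*(-2)*(-⅑) - 9)² = (4 + 2 - 50/9 - 9)² = (-77/9)² = 5929/81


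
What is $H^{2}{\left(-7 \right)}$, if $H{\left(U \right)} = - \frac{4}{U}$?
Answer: $\frac{16}{49} \approx 0.32653$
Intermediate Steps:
$H^{2}{\left(-7 \right)} = \left(- \frac{4}{-7}\right)^{2} = \left(\left(-4\right) \left(- \frac{1}{7}\right)\right)^{2} = \left(\frac{4}{7}\right)^{2} = \frac{16}{49}$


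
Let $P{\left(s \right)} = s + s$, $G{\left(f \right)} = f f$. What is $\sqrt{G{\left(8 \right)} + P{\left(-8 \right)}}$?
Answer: $4 \sqrt{3} \approx 6.9282$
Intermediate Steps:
$G{\left(f \right)} = f^{2}$
$P{\left(s \right)} = 2 s$
$\sqrt{G{\left(8 \right)} + P{\left(-8 \right)}} = \sqrt{8^{2} + 2 \left(-8\right)} = \sqrt{64 - 16} = \sqrt{48} = 4 \sqrt{3}$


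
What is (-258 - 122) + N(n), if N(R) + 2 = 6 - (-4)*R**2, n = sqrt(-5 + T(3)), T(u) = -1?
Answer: -400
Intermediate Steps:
n = I*sqrt(6) (n = sqrt(-5 - 1) = sqrt(-6) = I*sqrt(6) ≈ 2.4495*I)
N(R) = 4 + 4*R**2 (N(R) = -2 + (6 - (-4)*R**2) = -2 + (6 + 4*R**2) = 4 + 4*R**2)
(-258 - 122) + N(n) = (-258 - 122) + (4 + 4*(I*sqrt(6))**2) = -380 + (4 + 4*(-6)) = -380 + (4 - 24) = -380 - 20 = -400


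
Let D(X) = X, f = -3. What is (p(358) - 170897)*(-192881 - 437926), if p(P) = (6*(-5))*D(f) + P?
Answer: 107520422343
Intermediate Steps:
p(P) = 90 + P (p(P) = (6*(-5))*(-3) + P = -30*(-3) + P = 90 + P)
(p(358) - 170897)*(-192881 - 437926) = ((90 + 358) - 170897)*(-192881 - 437926) = (448 - 170897)*(-630807) = -170449*(-630807) = 107520422343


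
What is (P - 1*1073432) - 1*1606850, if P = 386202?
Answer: -2294080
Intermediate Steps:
(P - 1*1073432) - 1*1606850 = (386202 - 1*1073432) - 1*1606850 = (386202 - 1073432) - 1606850 = -687230 - 1606850 = -2294080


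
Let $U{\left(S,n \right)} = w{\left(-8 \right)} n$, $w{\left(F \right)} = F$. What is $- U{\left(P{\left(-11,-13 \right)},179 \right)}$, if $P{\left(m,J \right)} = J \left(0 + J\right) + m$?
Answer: $1432$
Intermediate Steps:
$P{\left(m,J \right)} = m + J^{2}$ ($P{\left(m,J \right)} = J J + m = J^{2} + m = m + J^{2}$)
$U{\left(S,n \right)} = - 8 n$
$- U{\left(P{\left(-11,-13 \right)},179 \right)} = - \left(-8\right) 179 = \left(-1\right) \left(-1432\right) = 1432$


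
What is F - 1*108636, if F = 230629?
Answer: 121993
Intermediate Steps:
F - 1*108636 = 230629 - 1*108636 = 230629 - 108636 = 121993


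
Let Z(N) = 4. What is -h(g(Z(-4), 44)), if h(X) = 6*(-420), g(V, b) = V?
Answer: 2520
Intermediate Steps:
h(X) = -2520
-h(g(Z(-4), 44)) = -1*(-2520) = 2520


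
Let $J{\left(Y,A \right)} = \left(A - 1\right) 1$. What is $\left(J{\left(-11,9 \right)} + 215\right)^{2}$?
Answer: $49729$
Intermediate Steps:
$J{\left(Y,A \right)} = -1 + A$ ($J{\left(Y,A \right)} = \left(-1 + A\right) 1 = -1 + A$)
$\left(J{\left(-11,9 \right)} + 215\right)^{2} = \left(\left(-1 + 9\right) + 215\right)^{2} = \left(8 + 215\right)^{2} = 223^{2} = 49729$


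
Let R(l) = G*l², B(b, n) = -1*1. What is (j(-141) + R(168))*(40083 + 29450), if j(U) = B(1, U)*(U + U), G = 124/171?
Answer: 27411438326/19 ≈ 1.4427e+9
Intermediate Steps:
B(b, n) = -1
G = 124/171 (G = 124*(1/171) = 124/171 ≈ 0.72515)
j(U) = -2*U (j(U) = -(U + U) = -2*U)
R(l) = 124*l²/171
(j(-141) + R(168))*(40083 + 29450) = (-2*(-141) + (124/171)*168²)*(40083 + 29450) = (282 + (124/171)*28224)*69533 = (282 + 388864/19)*69533 = (394222/19)*69533 = 27411438326/19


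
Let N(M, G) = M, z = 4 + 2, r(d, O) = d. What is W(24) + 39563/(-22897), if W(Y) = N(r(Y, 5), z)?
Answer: 509965/22897 ≈ 22.272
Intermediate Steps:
z = 6
W(Y) = Y
W(24) + 39563/(-22897) = 24 + 39563/(-22897) = 24 + 39563*(-1/22897) = 24 - 39563/22897 = 509965/22897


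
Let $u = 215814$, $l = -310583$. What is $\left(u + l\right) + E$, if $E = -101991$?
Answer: $-196760$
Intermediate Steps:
$\left(u + l\right) + E = \left(215814 - 310583\right) - 101991 = -94769 - 101991 = -196760$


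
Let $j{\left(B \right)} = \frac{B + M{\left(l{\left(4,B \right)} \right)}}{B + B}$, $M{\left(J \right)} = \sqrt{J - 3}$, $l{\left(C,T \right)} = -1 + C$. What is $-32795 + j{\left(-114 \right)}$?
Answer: $- \frac{65589}{2} \approx -32795.0$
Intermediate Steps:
$M{\left(J \right)} = \sqrt{-3 + J}$
$j{\left(B \right)} = \frac{1}{2}$ ($j{\left(B \right)} = \frac{B + \sqrt{-3 + \left(-1 + 4\right)}}{B + B} = \frac{B + \sqrt{-3 + 3}}{2 B} = \left(B + \sqrt{0}\right) \frac{1}{2 B} = \left(B + 0\right) \frac{1}{2 B} = B \frac{1}{2 B} = \frac{1}{2}$)
$-32795 + j{\left(-114 \right)} = -32795 + \frac{1}{2} = - \frac{65589}{2}$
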